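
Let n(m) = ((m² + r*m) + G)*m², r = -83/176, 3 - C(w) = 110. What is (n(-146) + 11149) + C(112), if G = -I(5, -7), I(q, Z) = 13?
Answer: 10022615791/22 ≈ 4.5557e+8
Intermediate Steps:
C(w) = -107 (C(w) = 3 - 1*110 = 3 - 110 = -107)
r = -83/176 (r = -83*1/176 = -83/176 ≈ -0.47159)
G = -13 (G = -1*13 = -13)
n(m) = m²*(-13 + m² - 83*m/176) (n(m) = ((m² - 83*m/176) - 13)*m² = (-13 + m² - 83*m/176)*m² = m²*(-13 + m² - 83*m/176))
(n(-146) + 11149) + C(112) = ((-146)²*(-13 + (-146)² - 83/176*(-146)) + 11149) - 107 = (21316*(-13 + 21316 + 6059/88) + 11149) - 107 = (21316*(1880723/88) + 11149) - 107 = (10022372867/22 + 11149) - 107 = 10022618145/22 - 107 = 10022615791/22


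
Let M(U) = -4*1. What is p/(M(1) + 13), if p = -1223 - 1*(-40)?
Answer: -1183/9 ≈ -131.44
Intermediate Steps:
M(U) = -4
p = -1183 (p = -1223 + 40 = -1183)
p/(M(1) + 13) = -1183/(-4 + 13) = -1183/9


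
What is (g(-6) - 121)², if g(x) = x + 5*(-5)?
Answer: 23104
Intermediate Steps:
g(x) = -25 + x (g(x) = x - 25 = -25 + x)
(g(-6) - 121)² = ((-25 - 6) - 121)² = (-31 - 121)² = (-152)² = 23104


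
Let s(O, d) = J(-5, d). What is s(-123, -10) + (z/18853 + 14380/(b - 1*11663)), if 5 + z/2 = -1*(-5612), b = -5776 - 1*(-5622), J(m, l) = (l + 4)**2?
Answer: 7881702134/222785901 ≈ 35.378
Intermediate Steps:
J(m, l) = (4 + l)**2
s(O, d) = (4 + d)**2
b = -154 (b = -5776 + 5622 = -154)
z = 11214 (z = -10 + 2*(-1*(-5612)) = -10 + 2*5612 = -10 + 11224 = 11214)
s(-123, -10) + (z/18853 + 14380/(b - 1*11663)) = (4 - 10)**2 + (11214/18853 + 14380/(-154 - 1*11663)) = (-6)**2 + (11214*(1/18853) + 14380/(-154 - 11663)) = 36 + (11214/18853 + 14380/(-11817)) = 36 + (11214/18853 + 14380*(-1/11817)) = 36 + (11214/18853 - 14380/11817) = 36 - 138590302/222785901 = 7881702134/222785901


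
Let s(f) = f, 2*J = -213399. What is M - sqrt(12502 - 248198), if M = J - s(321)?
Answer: -214041/2 - 4*I*sqrt(14731) ≈ -1.0702e+5 - 485.49*I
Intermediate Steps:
J = -213399/2 (J = (1/2)*(-213399) = -213399/2 ≈ -1.0670e+5)
M = -214041/2 (M = -213399/2 - 1*321 = -213399/2 - 321 = -214041/2 ≈ -1.0702e+5)
M - sqrt(12502 - 248198) = -214041/2 - sqrt(12502 - 248198) = -214041/2 - sqrt(-235696) = -214041/2 - 4*I*sqrt(14731)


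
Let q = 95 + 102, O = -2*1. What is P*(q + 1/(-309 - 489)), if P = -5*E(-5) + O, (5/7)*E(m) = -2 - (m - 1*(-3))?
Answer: -157205/399 ≈ -394.00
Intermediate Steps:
O = -2
q = 197
E(m) = -7 - 7*m/5 (E(m) = 7*(-2 - (m - 1*(-3)))/5 = 7*(-2 - (m + 3))/5 = 7*(-2 - (3 + m))/5 = 7*(-2 + (-3 - m))/5 = 7*(-5 - m)/5 = -7 - 7*m/5)
P = -2 (P = -5*(-7 - 7/5*(-5)) - 2 = -5*(-7 + 7) - 2 = -5*0 - 2 = 0 - 2 = -2)
P*(q + 1/(-309 - 489)) = -2*(197 + 1/(-309 - 489)) = -2*(197 + 1/(-798)) = -2*(197 - 1/798) = -2*157205/798 = -157205/399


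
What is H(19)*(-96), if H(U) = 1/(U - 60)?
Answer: 96/41 ≈ 2.3415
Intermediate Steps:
H(U) = 1/(-60 + U)
H(19)*(-96) = -96/(-60 + 19) = -96/(-41) = -1/41*(-96) = 96/41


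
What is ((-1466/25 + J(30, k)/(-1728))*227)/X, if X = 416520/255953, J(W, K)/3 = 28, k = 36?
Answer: -12275591112349/1499472000 ≈ -8186.6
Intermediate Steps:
J(W, K) = 84 (J(W, K) = 3*28 = 84)
X = 416520/255953 (X = 416520*(1/255953) = 416520/255953 ≈ 1.6273)
((-1466/25 + J(30, k)/(-1728))*227)/X = ((-1466/25 + 84/(-1728))*227)/(416520/255953) = ((-1466*1/25 + 84*(-1/1728))*227)*(255953/416520) = ((-1466/25 - 7/144)*227)*(255953/416520) = -211279/3600*227*(255953/416520) = -47960333/3600*255953/416520 = -12275591112349/1499472000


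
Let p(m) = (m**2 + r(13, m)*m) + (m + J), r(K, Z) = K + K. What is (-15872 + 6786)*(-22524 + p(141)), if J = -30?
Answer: -10303524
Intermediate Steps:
r(K, Z) = 2*K
p(m) = -30 + m**2 + 27*m (p(m) = (m**2 + (2*13)*m) + (m - 30) = (m**2 + 26*m) + (-30 + m) = -30 + m**2 + 27*m)
(-15872 + 6786)*(-22524 + p(141)) = (-15872 + 6786)*(-22524 + (-30 + 141**2 + 27*141)) = -9086*(-22524 + (-30 + 19881 + 3807)) = -9086*(-22524 + 23658) = -9086*1134 = -10303524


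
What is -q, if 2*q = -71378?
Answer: 35689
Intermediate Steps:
q = -35689 (q = (½)*(-71378) = -35689)
-q = -1*(-35689) = 35689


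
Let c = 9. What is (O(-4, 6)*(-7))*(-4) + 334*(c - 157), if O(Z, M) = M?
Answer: -49264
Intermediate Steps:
(O(-4, 6)*(-7))*(-4) + 334*(c - 157) = (6*(-7))*(-4) + 334*(9 - 157) = -42*(-4) + 334*(-148) = 168 - 49432 = -49264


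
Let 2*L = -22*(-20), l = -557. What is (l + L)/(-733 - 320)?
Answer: 337/1053 ≈ 0.32004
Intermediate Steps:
L = 220 (L = (-22*(-20))/2 = (1/2)*440 = 220)
(l + L)/(-733 - 320) = (-557 + 220)/(-733 - 320) = -337/(-1053) = -337*(-1/1053) = 337/1053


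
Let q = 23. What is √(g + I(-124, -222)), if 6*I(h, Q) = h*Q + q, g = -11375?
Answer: I*√244194/6 ≈ 82.36*I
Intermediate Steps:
I(h, Q) = 23/6 + Q*h/6 (I(h, Q) = (h*Q + 23)/6 = (Q*h + 23)/6 = (23 + Q*h)/6 = 23/6 + Q*h/6)
√(g + I(-124, -222)) = √(-11375 + (23/6 + (⅙)*(-222)*(-124))) = √(-11375 + (23/6 + 4588)) = √(-11375 + 27551/6) = √(-40699/6) = I*√244194/6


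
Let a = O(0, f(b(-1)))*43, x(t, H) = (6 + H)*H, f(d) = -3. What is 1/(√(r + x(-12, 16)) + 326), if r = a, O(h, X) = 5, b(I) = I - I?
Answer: 326/105709 - 9*√7/105709 ≈ 0.0028587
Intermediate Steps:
b(I) = 0
x(t, H) = H*(6 + H)
a = 215 (a = 5*43 = 215)
r = 215
1/(√(r + x(-12, 16)) + 326) = 1/(√(215 + 16*(6 + 16)) + 326) = 1/(√(215 + 16*22) + 326) = 1/(√(215 + 352) + 326) = 1/(√567 + 326) = 1/(9*√7 + 326) = 1/(326 + 9*√7)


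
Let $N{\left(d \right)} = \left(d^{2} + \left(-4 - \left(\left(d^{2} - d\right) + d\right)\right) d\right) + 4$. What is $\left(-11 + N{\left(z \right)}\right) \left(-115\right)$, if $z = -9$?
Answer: $-96485$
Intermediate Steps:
$N{\left(d \right)} = 4 + d^{2} + d \left(-4 - d^{2}\right)$ ($N{\left(d \right)} = \left(d^{2} + \left(-4 - d^{2}\right) d\right) + 4 = \left(d^{2} + d \left(-4 - d^{2}\right)\right) + 4 = 4 + d^{2} + d \left(-4 - d^{2}\right)$)
$\left(-11 + N{\left(z \right)}\right) \left(-115\right) = \left(-11 + \left(4 + \left(-9\right)^{2} - \left(-9\right)^{3} - -36\right)\right) \left(-115\right) = \left(-11 + \left(4 + 81 - -729 + 36\right)\right) \left(-115\right) = \left(-11 + \left(4 + 81 + 729 + 36\right)\right) \left(-115\right) = \left(-11 + 850\right) \left(-115\right) = 839 \left(-115\right) = -96485$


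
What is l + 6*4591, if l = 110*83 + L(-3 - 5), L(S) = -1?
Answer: 36675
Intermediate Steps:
l = 9129 (l = 110*83 - 1 = 9130 - 1 = 9129)
l + 6*4591 = 9129 + 6*4591 = 9129 + 27546 = 36675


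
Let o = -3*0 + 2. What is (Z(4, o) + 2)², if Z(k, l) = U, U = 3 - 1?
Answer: 16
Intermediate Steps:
o = 2 (o = 0 + 2 = 2)
U = 2
Z(k, l) = 2
(Z(4, o) + 2)² = (2 + 2)² = 4² = 16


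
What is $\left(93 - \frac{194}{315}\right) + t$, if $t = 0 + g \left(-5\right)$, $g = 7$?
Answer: $\frac{18076}{315} \approx 57.384$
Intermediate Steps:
$t = -35$ ($t = 0 + 7 \left(-5\right) = 0 - 35 = -35$)
$\left(93 - \frac{194}{315}\right) + t = \left(93 - \frac{194}{315}\right) - 35 = \frac{29101}{315} - 35 = \frac{18076}{315}$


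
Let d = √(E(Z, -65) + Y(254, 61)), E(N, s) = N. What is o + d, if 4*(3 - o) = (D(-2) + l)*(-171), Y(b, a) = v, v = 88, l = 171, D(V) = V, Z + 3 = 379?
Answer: 28911/4 + 4*√29 ≈ 7249.3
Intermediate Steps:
Z = 376 (Z = -3 + 379 = 376)
Y(b, a) = 88
o = 28911/4 (o = 3 - (-2 + 171)*(-171)/4 = 3 - 169*(-171)/4 = 3 - ¼*(-28899) = 3 + 28899/4 = 28911/4 ≈ 7227.8)
d = 4*√29 (d = √(376 + 88) = √464 = 4*√29 ≈ 21.541)
o + d = 28911/4 + 4*√29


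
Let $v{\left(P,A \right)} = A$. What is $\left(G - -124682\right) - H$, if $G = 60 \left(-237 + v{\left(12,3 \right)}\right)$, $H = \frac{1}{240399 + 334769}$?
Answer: $\frac{63637737855}{575168} \approx 1.1064 \cdot 10^{5}$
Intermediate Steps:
$H = \frac{1}{575168} \approx 1.7386 \cdot 10^{-6}$
$G = -14040$ ($G = 60 \left(-237 + 3\right) = 60 \left(-234\right) = -14040$)
$\left(G - -124682\right) - H = \left(-14040 - -124682\right) - \frac{1}{575168} = \left(-14040 + 124682\right) - \frac{1}{575168} = 110642 - \frac{1}{575168} = \frac{63637737855}{575168}$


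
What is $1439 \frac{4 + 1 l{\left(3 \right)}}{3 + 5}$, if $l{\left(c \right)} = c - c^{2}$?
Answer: $- \frac{1439}{4} \approx -359.75$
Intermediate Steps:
$1439 \frac{4 + 1 l{\left(3 \right)}}{3 + 5} = 1439 \frac{4 + 1 \cdot 3 \left(1 - 3\right)}{3 + 5} = 1439 \frac{4 + 1 \cdot 3 \left(1 - 3\right)}{8} = 1439 \left(4 + 1 \cdot 3 \left(-2\right)\right) \frac{1}{8} = 1439 \left(4 + 1 \left(-6\right)\right) \frac{1}{8} = 1439 \left(4 - 6\right) \frac{1}{8} = 1439 \left(\left(-2\right) \frac{1}{8}\right) = 1439 \left(- \frac{1}{4}\right) = - \frac{1439}{4}$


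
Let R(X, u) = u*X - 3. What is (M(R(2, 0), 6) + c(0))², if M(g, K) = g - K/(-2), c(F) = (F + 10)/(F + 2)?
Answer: 25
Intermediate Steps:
R(X, u) = -3 + X*u (R(X, u) = X*u - 3 = -3 + X*u)
c(F) = (10 + F)/(2 + F)
M(g, K) = g + K/2 (M(g, K) = g - K*(-1)/2 = g - (-1)*K/2 = g + K/2)
(M(R(2, 0), 6) + c(0))² = (((-3 + 2*0) + (½)*6) + (10 + 0)/(2 + 0))² = (((-3 + 0) + 3) + 10/2)² = ((-3 + 3) + (½)*10)² = (0 + 5)² = 5² = 25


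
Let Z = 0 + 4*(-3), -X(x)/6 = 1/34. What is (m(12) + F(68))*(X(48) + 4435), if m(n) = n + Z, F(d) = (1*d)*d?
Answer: 20506624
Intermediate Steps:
X(x) = -3/17 (X(x) = -6/34 = -6*1/34 = -3/17)
F(d) = d² (F(d) = d*d = d²)
Z = -12 (Z = 0 - 12 = -12)
m(n) = -12 + n (m(n) = n - 12 = -12 + n)
(m(12) + F(68))*(X(48) + 4435) = ((-12 + 12) + 68²)*(-3/17 + 4435) = (0 + 4624)*(75392/17) = 4624*(75392/17) = 20506624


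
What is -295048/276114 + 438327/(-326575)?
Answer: -108691760939/45085964775 ≈ -2.4108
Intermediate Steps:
-295048/276114 + 438327/(-326575) = -295048*1/276114 + 438327*(-1/326575) = -147524/138057 - 438327/326575 = -108691760939/45085964775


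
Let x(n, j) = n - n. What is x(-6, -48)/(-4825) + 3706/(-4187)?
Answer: -3706/4187 ≈ -0.88512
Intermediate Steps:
x(n, j) = 0
x(-6, -48)/(-4825) + 3706/(-4187) = 0/(-4825) + 3706/(-4187) = 0*(-1/4825) + 3706*(-1/4187) = 0 - 3706/4187 = -3706/4187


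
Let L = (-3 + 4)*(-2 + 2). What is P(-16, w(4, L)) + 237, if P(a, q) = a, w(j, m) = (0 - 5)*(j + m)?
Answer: 221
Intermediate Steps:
L = 0 (L = 1*0 = 0)
w(j, m) = -5*j - 5*m (w(j, m) = -5*(j + m) = -5*j - 5*m)
P(-16, w(4, L)) + 237 = -16 + 237 = 221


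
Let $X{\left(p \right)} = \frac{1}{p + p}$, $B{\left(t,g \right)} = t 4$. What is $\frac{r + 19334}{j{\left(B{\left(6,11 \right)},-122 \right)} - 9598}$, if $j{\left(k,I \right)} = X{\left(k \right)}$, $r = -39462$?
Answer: $\frac{966144}{460703} \approx 2.0971$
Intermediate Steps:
$B{\left(t,g \right)} = 4 t$
$X{\left(p \right)} = \frac{1}{2 p}$
$j{\left(k,I \right)} = \frac{1}{2 k}$
$\frac{r + 19334}{j{\left(B{\left(6,11 \right)},-122 \right)} - 9598} = \frac{-39462 + 19334}{\frac{1}{2 \cdot 4 \cdot 6} - 9598} = - \frac{20128}{\frac{1}{2 \cdot 24} - 9598} = - \frac{20128}{\frac{1}{2} \cdot \frac{1}{24} - 9598} = - \frac{20128}{\frac{1}{48} - 9598} = - \frac{20128}{- \frac{460703}{48}} = \left(-20128\right) \left(- \frac{48}{460703}\right) = \frac{966144}{460703}$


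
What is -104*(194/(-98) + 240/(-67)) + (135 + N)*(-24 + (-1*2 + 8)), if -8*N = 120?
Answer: -5192344/3283 ≈ -1581.6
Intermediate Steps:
N = -15 (N = -1/8*120 = -15)
-104*(194/(-98) + 240/(-67)) + (135 + N)*(-24 + (-1*2 + 8)) = -104*(194/(-98) + 240/(-67)) + (135 - 15)*(-24 + (-1*2 + 8)) = -104*(194*(-1/98) + 240*(-1/67)) + 120*(-24 + (-2 + 8)) = -104*(-97/49 - 240/67) + 120*(-24 + 6) = -104*(-18259/3283) + 120*(-18) = 1898936/3283 - 2160 = -5192344/3283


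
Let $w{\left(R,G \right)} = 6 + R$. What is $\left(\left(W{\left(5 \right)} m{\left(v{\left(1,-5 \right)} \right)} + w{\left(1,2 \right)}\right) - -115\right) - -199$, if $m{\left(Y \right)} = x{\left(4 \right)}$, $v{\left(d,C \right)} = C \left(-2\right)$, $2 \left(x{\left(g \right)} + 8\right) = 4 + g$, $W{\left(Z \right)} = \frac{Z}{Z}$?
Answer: $317$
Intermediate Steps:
$W{\left(Z \right)} = 1$
$x{\left(g \right)} = -6 + \frac{g}{2}$ ($x{\left(g \right)} = -8 + \frac{4 + g}{2} = -8 + \left(2 + \frac{g}{2}\right) = -6 + \frac{g}{2}$)
$v{\left(d,C \right)} = - 2 C$
$m{\left(Y \right)} = -4$ ($m{\left(Y \right)} = -6 + \frac{1}{2} \cdot 4 = -6 + 2 = -4$)
$\left(\left(W{\left(5 \right)} m{\left(v{\left(1,-5 \right)} \right)} + w{\left(1,2 \right)}\right) - -115\right) - -199 = \left(\left(1 \left(-4\right) + \left(6 + 1\right)\right) - -115\right) - -199 = \left(\left(-4 + 7\right) + 115\right) + 199 = \left(3 + 115\right) + 199 = 118 + 199 = 317$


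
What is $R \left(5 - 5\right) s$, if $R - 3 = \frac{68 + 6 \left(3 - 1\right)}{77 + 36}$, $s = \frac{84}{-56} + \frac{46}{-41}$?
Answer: $0$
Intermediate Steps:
$s = - \frac{215}{82}$ ($s = 84 \left(- \frac{1}{56}\right) + 46 \left(- \frac{1}{41}\right) = - \frac{3}{2} - \frac{46}{41} = - \frac{215}{82} \approx -2.622$)
$R = \frac{419}{113}$ ($R = 3 + \frac{68 + 6 \left(3 - 1\right)}{77 + 36} = 3 + \frac{68 + 6 \cdot 2}{113} = 3 + \left(68 + 12\right) \frac{1}{113} = 3 + 80 \cdot \frac{1}{113} = 3 + \frac{80}{113} = \frac{419}{113} \approx 3.708$)
$R \left(5 - 5\right) s = \frac{419 \left(5 - 5\right)}{113} \left(- \frac{215}{82}\right) = \frac{419}{113} \cdot 0 \left(- \frac{215}{82}\right) = 0 \left(- \frac{215}{82}\right) = 0$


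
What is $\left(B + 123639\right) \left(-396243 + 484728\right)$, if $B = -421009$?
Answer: $-26312784450$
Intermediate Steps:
$\left(B + 123639\right) \left(-396243 + 484728\right) = \left(-421009 + 123639\right) \left(-396243 + 484728\right) = \left(-297370\right) 88485 = -26312784450$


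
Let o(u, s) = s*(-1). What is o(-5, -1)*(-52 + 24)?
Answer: -28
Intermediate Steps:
o(u, s) = -s
o(-5, -1)*(-52 + 24) = (-1*(-1))*(-52 + 24) = 1*(-28) = -28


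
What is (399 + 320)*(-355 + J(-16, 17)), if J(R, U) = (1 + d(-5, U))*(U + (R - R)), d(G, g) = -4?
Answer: -291914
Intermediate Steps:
J(R, U) = -3*U (J(R, U) = (1 - 4)*(U + (R - R)) = -3*(U + 0) = -3*U)
(399 + 320)*(-355 + J(-16, 17)) = (399 + 320)*(-355 - 3*17) = 719*(-355 - 51) = 719*(-406) = -291914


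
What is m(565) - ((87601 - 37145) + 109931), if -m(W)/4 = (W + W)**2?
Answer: -5267987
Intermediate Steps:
m(W) = -16*W**2 (m(W) = -4*(W + W)**2 = -4*4*W**2 = -16*W**2)
m(565) - ((87601 - 37145) + 109931) = -16*565**2 - ((87601 - 37145) + 109931) = -16*319225 - (50456 + 109931) = -5107600 - 1*160387 = -5107600 - 160387 = -5267987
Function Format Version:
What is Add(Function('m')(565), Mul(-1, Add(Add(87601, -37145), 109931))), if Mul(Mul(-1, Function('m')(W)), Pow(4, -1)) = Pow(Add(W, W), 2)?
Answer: -5267987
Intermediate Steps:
Function('m')(W) = Mul(-16, Pow(W, 2)) (Function('m')(W) = Mul(-4, Pow(Add(W, W), 2)) = Mul(-4, Pow(Mul(2, W), 2)) = Mul(-4, Mul(4, Pow(W, 2))) = Mul(-16, Pow(W, 2)))
Add(Function('m')(565), Mul(-1, Add(Add(87601, -37145), 109931))) = Add(Mul(-16, Pow(565, 2)), Mul(-1, Add(Add(87601, -37145), 109931))) = Add(Mul(-16, 319225), Mul(-1, Add(50456, 109931))) = Add(-5107600, Mul(-1, 160387)) = Add(-5107600, -160387) = -5267987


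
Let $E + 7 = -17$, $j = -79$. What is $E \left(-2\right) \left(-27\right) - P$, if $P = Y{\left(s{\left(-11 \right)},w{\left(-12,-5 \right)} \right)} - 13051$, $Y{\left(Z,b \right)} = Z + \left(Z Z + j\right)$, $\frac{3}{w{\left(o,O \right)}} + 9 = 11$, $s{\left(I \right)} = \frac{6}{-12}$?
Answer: $\frac{47337}{4} \approx 11834.0$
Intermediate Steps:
$s{\left(I \right)} = - \frac{1}{2}$ ($s{\left(I \right)} = 6 \left(- \frac{1}{12}\right) = - \frac{1}{2}$)
$w{\left(o,O \right)} = \frac{3}{2}$ ($w{\left(o,O \right)} = \frac{3}{-9 + 11} = \frac{3}{2}$)
$E = -24$ ($E = -7 - 17 = -24$)
$Y{\left(Z,b \right)} = -79 + Z + Z^{2}$ ($Y{\left(Z,b \right)} = Z + \left(Z Z - 79\right) = Z + \left(Z^{2} - 79\right) = Z + \left(-79 + Z^{2}\right) = -79 + Z + Z^{2}$)
$P = - \frac{52521}{4}$ ($P = \left(-79 - \frac{1}{2} + \left(- \frac{1}{2}\right)^{2}\right) - 13051 = \left(-79 - \frac{1}{2} + \frac{1}{4}\right) - 13051 = - \frac{317}{4} - 13051 = - \frac{52521}{4} \approx -13130.0$)
$E \left(-2\right) \left(-27\right) - P = \left(-24\right) \left(-2\right) \left(-27\right) - - \frac{52521}{4} = 48 \left(-27\right) + \frac{52521}{4} = -1296 + \frac{52521}{4} = \frac{47337}{4}$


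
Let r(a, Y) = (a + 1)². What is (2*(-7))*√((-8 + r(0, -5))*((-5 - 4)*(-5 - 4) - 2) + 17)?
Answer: -28*I*√134 ≈ -324.12*I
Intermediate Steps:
r(a, Y) = (1 + a)²
(2*(-7))*√((-8 + r(0, -5))*((-5 - 4)*(-5 - 4) - 2) + 17) = (2*(-7))*√((-8 + (1 + 0)²)*((-5 - 4)*(-5 - 4) - 2) + 17) = -14*√((-8 + 1²)*(-9*(-9) - 2) + 17) = -14*√((-8 + 1)*(81 - 2) + 17) = -14*√(-7*79 + 17) = -14*√(-553 + 17) = -28*I*√134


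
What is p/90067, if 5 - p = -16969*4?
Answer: 67881/90067 ≈ 0.75367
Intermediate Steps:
p = 67881 (p = 5 - (-16969)*4 = 5 - 1*(-67876) = 5 + 67876 = 67881)
p/90067 = 67881/90067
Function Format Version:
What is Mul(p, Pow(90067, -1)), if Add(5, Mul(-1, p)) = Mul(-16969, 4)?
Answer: Rational(67881, 90067) ≈ 0.75367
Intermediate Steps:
p = 67881 (p = Add(5, Mul(-1, Mul(-16969, 4))) = Add(5, Mul(-1, -67876)) = Add(5, 67876) = 67881)
Mul(p, Pow(90067, -1)) = Mul(67881, Pow(90067, -1)) = Mul(67881, Rational(1, 90067)) = Rational(67881, 90067)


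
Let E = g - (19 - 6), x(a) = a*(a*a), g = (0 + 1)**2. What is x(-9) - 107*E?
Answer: 555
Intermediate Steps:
g = 1 (g = 1**2 = 1)
x(a) = a**3 (x(a) = a*a**2 = a**3)
E = -12 (E = 1 - (19 - 6) = 1 - 1*13 = 1 - 13 = -12)
x(-9) - 107*E = (-9)**3 - 107*(-12) = -729 + 1284 = 555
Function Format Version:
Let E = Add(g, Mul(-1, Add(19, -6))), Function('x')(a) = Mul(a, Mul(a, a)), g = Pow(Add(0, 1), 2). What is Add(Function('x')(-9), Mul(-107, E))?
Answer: 555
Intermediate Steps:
g = 1 (g = Pow(1, 2) = 1)
Function('x')(a) = Pow(a, 3) (Function('x')(a) = Mul(a, Pow(a, 2)) = Pow(a, 3))
E = -12 (E = Add(1, Mul(-1, Add(19, -6))) = Add(1, Mul(-1, 13)) = Add(1, -13) = -12)
Add(Function('x')(-9), Mul(-107, E)) = Add(Pow(-9, 3), Mul(-107, -12)) = Add(-729, 1284) = 555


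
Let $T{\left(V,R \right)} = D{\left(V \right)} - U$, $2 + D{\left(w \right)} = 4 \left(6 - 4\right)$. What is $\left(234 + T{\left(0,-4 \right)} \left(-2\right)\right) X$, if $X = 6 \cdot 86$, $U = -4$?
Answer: $110424$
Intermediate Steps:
$D{\left(w \right)} = 6$ ($D{\left(w \right)} = -2 + 4 \left(6 - 4\right) = -2 + 4 \cdot 2 = -2 + 8 = 6$)
$T{\left(V,R \right)} = 10$ ($T{\left(V,R \right)} = 6 - -4 = 6 + 4 = 10$)
$X = 516$
$\left(234 + T{\left(0,-4 \right)} \left(-2\right)\right) X = \left(234 + 10 \left(-2\right)\right) 516 = \left(234 - 20\right) 516 = 214 \cdot 516 = 110424$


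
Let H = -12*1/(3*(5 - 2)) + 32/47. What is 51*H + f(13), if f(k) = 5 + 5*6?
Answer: 81/47 ≈ 1.7234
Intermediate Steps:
f(k) = 35 (f(k) = 5 + 30 = 35)
H = -92/141 (H = -12/(3*3) + 32*(1/47) = -12/9 + 32/47 = -12*⅑ + 32/47 = -4/3 + 32/47 = -92/141 ≈ -0.65248)
51*H + f(13) = 51*(-92/141) + 35 = -1564/47 + 35 = 81/47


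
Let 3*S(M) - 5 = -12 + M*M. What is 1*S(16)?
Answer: 83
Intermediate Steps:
S(M) = -7/3 + M**2/3 (S(M) = 5/3 + (-12 + M*M)/3 = 5/3 + (-12 + M**2)/3 = 5/3 + (-4 + M**2/3) = -7/3 + M**2/3)
1*S(16) = 1*(-7/3 + (1/3)*16**2) = 1*(-7/3 + (1/3)*256) = 1*(-7/3 + 256/3) = 1*83 = 83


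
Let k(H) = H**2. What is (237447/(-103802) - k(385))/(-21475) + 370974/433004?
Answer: 936160071144986/120653747367725 ≈ 7.7591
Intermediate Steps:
(237447/(-103802) - k(385))/(-21475) + 370974/433004 = (237447/(-103802) - 1*385**2)/(-21475) + 370974/433004 = (237447*(-1/103802) - 1*148225)*(-1/21475) + 370974*(1/433004) = (-237447/103802 - 148225)*(-1/21475) + 185487/216502 = -15386288897/103802*(-1/21475) + 185487/216502 = 15386288897/2229147950 + 185487/216502 = 936160071144986/120653747367725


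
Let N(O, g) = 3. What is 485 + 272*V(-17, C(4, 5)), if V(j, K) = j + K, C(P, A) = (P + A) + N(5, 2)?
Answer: -875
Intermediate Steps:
C(P, A) = 3 + A + P (C(P, A) = (P + A) + 3 = (A + P) + 3 = 3 + A + P)
V(j, K) = K + j
485 + 272*V(-17, C(4, 5)) = 485 + 272*((3 + 5 + 4) - 17) = 485 + 272*(12 - 17) = 485 + 272*(-5) = 485 - 1360 = -875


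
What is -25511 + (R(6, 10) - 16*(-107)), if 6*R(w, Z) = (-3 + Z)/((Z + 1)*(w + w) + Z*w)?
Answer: -27416441/1152 ≈ -23799.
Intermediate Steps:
R(w, Z) = (-3 + Z)/(6*(Z*w + 2*w*(1 + Z))) (R(w, Z) = ((-3 + Z)/((Z + 1)*(w + w) + Z*w))/6 = ((-3 + Z)/((1 + Z)*(2*w) + Z*w))/6 = ((-3 + Z)/(2*w*(1 + Z) + Z*w))/6 = ((-3 + Z)/(Z*w + 2*w*(1 + Z)))/6 = (-3 + Z)/(6*(Z*w + 2*w*(1 + Z))))
-25511 + (R(6, 10) - 16*(-107)) = -25511 + ((⅙)*(-3 + 10)/(6*(2 + 3*10)) - 16*(-107)) = -25511 + ((⅙)*(⅙)*7/(2 + 30) + 1712) = -25511 + ((⅙)*(⅙)*7/32 + 1712) = -25511 + ((⅙)*(⅙)*(1/32)*7 + 1712) = -25511 + (7/1152 + 1712) = -25511 + 1972231/1152 = -27416441/1152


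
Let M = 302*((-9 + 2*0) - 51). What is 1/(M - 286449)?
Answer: -1/304569 ≈ -3.2833e-6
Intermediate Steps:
M = -18120 (M = 302*((-9 + 0) - 51) = 302*(-9 - 51) = 302*(-60) = -18120)
1/(M - 286449) = 1/(-18120 - 286449) = 1/(-304569) = -1/304569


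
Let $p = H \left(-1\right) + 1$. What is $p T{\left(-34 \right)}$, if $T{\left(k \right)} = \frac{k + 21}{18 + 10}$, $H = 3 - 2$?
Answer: $0$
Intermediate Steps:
$H = 1$
$T{\left(k \right)} = \frac{3}{4} + \frac{k}{28}$ ($T{\left(k \right)} = \frac{21 + k}{28} = \left(21 + k\right) \frac{1}{28} = \frac{3}{4} + \frac{k}{28}$)
$p = 0$ ($p = 1 \left(-1\right) + 1 = -1 + 1 = 0$)
$p T{\left(-34 \right)} = 0 \left(\frac{3}{4} + \frac{1}{28} \left(-34\right)\right) = 0 \left(\frac{3}{4} - \frac{17}{14}\right) = 0 \left(- \frac{13}{28}\right) = 0$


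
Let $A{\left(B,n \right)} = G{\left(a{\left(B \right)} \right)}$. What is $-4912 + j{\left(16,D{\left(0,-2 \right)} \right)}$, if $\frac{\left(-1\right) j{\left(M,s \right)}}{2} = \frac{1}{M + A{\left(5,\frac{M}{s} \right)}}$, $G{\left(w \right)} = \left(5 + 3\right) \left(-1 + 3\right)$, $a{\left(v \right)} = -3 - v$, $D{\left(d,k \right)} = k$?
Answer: $- \frac{78593}{16} \approx -4912.1$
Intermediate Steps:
$G{\left(w \right)} = 16$ ($G{\left(w \right)} = 8 \cdot 2 = 16$)
$A{\left(B,n \right)} = 16$
$j{\left(M,s \right)} = - \frac{2}{16 + M}$ ($j{\left(M,s \right)} = - \frac{2}{M + 16} = - \frac{2}{16 + M}$)
$-4912 + j{\left(16,D{\left(0,-2 \right)} \right)} = -4912 - \frac{2}{16 + 16} = -4912 - \frac{2}{32} = -4912 - \frac{1}{16} = - \frac{78593}{16}$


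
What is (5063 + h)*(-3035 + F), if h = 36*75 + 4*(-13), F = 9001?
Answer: 46003826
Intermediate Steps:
h = 2648 (h = 2700 - 52 = 2648)
(5063 + h)*(-3035 + F) = (5063 + 2648)*(-3035 + 9001) = 7711*5966 = 46003826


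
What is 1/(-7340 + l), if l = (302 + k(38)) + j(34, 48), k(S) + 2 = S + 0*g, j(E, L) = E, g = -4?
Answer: -1/6968 ≈ -0.00014351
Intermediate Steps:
k(S) = -2 + S (k(S) = -2 + (S + 0*(-4)) = -2 + (S + 0) = -2 + S)
l = 372 (l = (302 + (-2 + 38)) + 34 = (302 + 36) + 34 = 338 + 34 = 372)
1/(-7340 + l) = 1/(-7340 + 372) = 1/(-6968) = -1/6968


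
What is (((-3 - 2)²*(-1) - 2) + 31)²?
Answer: 16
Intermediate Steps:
(((-3 - 2)²*(-1) - 2) + 31)² = (((-5)²*(-1) - 2) + 31)² = ((25*(-1) - 2) + 31)² = ((-25 - 2) + 31)² = (-27 + 31)² = 4² = 16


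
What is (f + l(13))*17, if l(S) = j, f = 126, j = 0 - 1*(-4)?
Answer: 2210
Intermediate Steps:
j = 4 (j = 0 + 4 = 4)
l(S) = 4
(f + l(13))*17 = (126 + 4)*17 = 130*17 = 2210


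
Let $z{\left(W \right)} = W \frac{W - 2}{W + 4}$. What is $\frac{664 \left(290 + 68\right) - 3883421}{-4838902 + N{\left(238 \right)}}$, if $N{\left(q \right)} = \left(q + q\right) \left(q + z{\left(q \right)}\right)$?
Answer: $\frac{441130789}{558431310} \approx 0.78995$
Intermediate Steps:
$z{\left(W \right)} = \frac{W \left(-2 + W\right)}{4 + W}$ ($z{\left(W \right)} = W \frac{-2 + W}{4 + W} = \frac{W \left(-2 + W\right)}{4 + W}$)
$N{\left(q \right)} = 2 q \left(q + \frac{q \left(-2 + q\right)}{4 + q}\right)$ ($N{\left(q \right)} = \left(q + q\right) \left(q + \frac{q \left(-2 + q\right)}{4 + q}\right) = 2 q \left(q + \frac{q \left(-2 + q\right)}{4 + q}\right)$)
$\frac{664 \left(290 + 68\right) - 3883421}{-4838902 + N{\left(238 \right)}} = \frac{664 \left(290 + 68\right) - 3883421}{-4838902 + \frac{4 \cdot 238^{2} \left(1 + 238\right)}{4 + 238}} = \frac{664 \cdot 358 - 3883421}{-4838902 + 4 \cdot 56644 \cdot \frac{1}{242} \cdot 239} = \frac{237712 - 3883421}{-4838902 + 4 \cdot 56644 \cdot \frac{1}{242} \cdot 239} = - \frac{3645709}{-4838902 + \frac{27075832}{121}} = - \frac{3645709}{- \frac{558431310}{121}} = \left(-3645709\right) \left(- \frac{121}{558431310}\right) = \frac{441130789}{558431310}$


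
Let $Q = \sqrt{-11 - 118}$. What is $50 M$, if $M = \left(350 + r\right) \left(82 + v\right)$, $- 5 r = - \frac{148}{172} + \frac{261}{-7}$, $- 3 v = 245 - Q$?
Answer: $\frac{5382320}{903} + \frac{5382320 i \sqrt{129}}{903} \approx 5960.5 + 67698.0 i$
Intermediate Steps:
$Q = i \sqrt{129}$ ($Q = \sqrt{-129} = i \sqrt{129} \approx 11.358 i$)
$v = - \frac{245}{3} + \frac{i \sqrt{129}}{3}$ ($v = - \frac{245 - i \sqrt{129}}{3} = - \frac{245}{3} + \frac{i \sqrt{129}}{3} \approx -81.667 + 3.7859 i$)
$r = \frac{11482}{1505}$ ($r = - \frac{- \frac{148}{172} + \frac{261}{-7}}{5} = - \frac{\left(-148\right) \frac{1}{172} + 261 \left(- \frac{1}{7}\right)}{5} = - \frac{- \frac{37}{43} - \frac{261}{7}}{5} = \left(- \frac{1}{5}\right) \left(- \frac{11482}{301}\right) = \frac{11482}{1505} \approx 7.6292$)
$M = \frac{538232}{4515} + \frac{538232 i \sqrt{129}}{4515}$ ($M = \left(350 + \frac{11482}{1505}\right) \left(82 - \left(\frac{245}{3} - \frac{i \sqrt{129}}{3}\right)\right) = \frac{538232 \left(\frac{1}{3} + \frac{i \sqrt{129}}{3}\right)}{1505} = \frac{538232}{4515} + \frac{538232 i \sqrt{129}}{4515} \approx 119.21 + 1354.0 i$)
$50 M = 50 \left(\frac{538232}{4515} + \frac{538232 i \sqrt{129}}{4515}\right) = \frac{5382320}{903} + \frac{5382320 i \sqrt{129}}{903}$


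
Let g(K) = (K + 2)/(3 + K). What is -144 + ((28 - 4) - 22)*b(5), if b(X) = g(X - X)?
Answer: -428/3 ≈ -142.67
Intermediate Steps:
g(K) = (2 + K)/(3 + K)
b(X) = ⅔ (b(X) = (2 + (X - X))/(3 + (X - X)) = (2 + 0)/(3 + 0) = 2/3 = (⅓)*2 = ⅔)
-144 + ((28 - 4) - 22)*b(5) = -144 + ((28 - 4) - 22)*(⅔) = -144 + (24 - 22)*(⅔) = -144 + 2*(⅔) = -144 + 4/3 = -428/3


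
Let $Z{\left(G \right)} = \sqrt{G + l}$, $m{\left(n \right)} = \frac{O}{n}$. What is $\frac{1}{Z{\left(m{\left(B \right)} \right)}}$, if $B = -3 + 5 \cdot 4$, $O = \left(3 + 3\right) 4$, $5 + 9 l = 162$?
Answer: $\frac{3 \sqrt{49045}}{2885} \approx 0.23029$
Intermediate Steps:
$l = \frac{157}{9}$ ($l = - \frac{5}{9} + \frac{1}{9} \cdot 162 = - \frac{5}{9} + 18 = \frac{157}{9} \approx 17.444$)
$O = 24$ ($O = 6 \cdot 4 = 24$)
$B = 17$ ($B = -3 + 20 = 17$)
$m{\left(n \right)} = \frac{24}{n}$
$Z{\left(G \right)} = \sqrt{\frac{157}{9} + G}$ ($Z{\left(G \right)} = \sqrt{G + \frac{157}{9}} = \sqrt{\frac{157}{9} + G}$)
$\frac{1}{Z{\left(m{\left(B \right)} \right)}} = \frac{1}{\frac{1}{3} \sqrt{157 + 9 \cdot \frac{24}{17}}} = \frac{1}{\frac{1}{3} \sqrt{157 + \frac{216}{17}}} = \frac{1}{\frac{1}{3} \sqrt{\frac{2885}{17}}} = \frac{1}{\frac{1}{3} \frac{\sqrt{49045}}{17}} = \frac{1}{\frac{1}{51} \sqrt{49045}} = \frac{3 \sqrt{49045}}{2885}$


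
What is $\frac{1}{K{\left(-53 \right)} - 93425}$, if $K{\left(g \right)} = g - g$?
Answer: $- \frac{1}{93425} \approx -1.0704 \cdot 10^{-5}$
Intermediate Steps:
$K{\left(g \right)} = 0$
$\frac{1}{K{\left(-53 \right)} - 93425} = \frac{1}{0 - 93425} = \frac{1}{-93425} = - \frac{1}{93425}$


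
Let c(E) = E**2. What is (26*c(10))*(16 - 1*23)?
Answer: -18200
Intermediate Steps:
(26*c(10))*(16 - 1*23) = (26*10**2)*(16 - 1*23) = (26*100)*(16 - 23) = 2600*(-7) = -18200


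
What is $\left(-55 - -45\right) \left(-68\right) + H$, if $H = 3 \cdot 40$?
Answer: $800$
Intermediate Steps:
$H = 120$
$\left(-55 - -45\right) \left(-68\right) + H = \left(-55 - -45\right) \left(-68\right) + 120 = \left(-55 + 45\right) \left(-68\right) + 120 = \left(-10\right) \left(-68\right) + 120 = 680 + 120 = 800$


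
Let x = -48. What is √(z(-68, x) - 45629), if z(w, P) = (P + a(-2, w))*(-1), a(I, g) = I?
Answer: I*√45579 ≈ 213.49*I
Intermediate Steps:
z(w, P) = 2 - P (z(w, P) = (P - 2)*(-1) = (-2 + P)*(-1) = 2 - P)
√(z(-68, x) - 45629) = √((2 - 1*(-48)) - 45629) = √((2 + 48) - 45629) = √(50 - 45629) = √(-45579) = I*√45579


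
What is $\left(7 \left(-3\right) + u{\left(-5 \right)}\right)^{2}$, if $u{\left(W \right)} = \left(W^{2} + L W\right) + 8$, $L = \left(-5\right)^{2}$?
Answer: $12769$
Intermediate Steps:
$L = 25$
$u{\left(W \right)} = 8 + W^{2} + 25 W$ ($u{\left(W \right)} = \left(W^{2} + 25 W\right) + 8 = 8 + W^{2} + 25 W$)
$\left(7 \left(-3\right) + u{\left(-5 \right)}\right)^{2} = \left(7 \left(-3\right) + \left(8 + \left(-5\right)^{2} + 25 \left(-5\right)\right)\right)^{2} = \left(-21 + \left(8 + 25 - 125\right)\right)^{2} = \left(-21 - 92\right)^{2} = \left(-113\right)^{2} = 12769$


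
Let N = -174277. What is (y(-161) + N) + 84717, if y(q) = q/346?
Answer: -30987921/346 ≈ -89561.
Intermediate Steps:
y(q) = q/346 (y(q) = q*(1/346) = q/346)
(y(-161) + N) + 84717 = ((1/346)*(-161) - 174277) + 84717 = (-161/346 - 174277) + 84717 = -60300003/346 + 84717 = -30987921/346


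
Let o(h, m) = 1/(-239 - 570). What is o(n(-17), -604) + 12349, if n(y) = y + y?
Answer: 9990340/809 ≈ 12349.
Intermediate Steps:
n(y) = 2*y
o(h, m) = -1/809 (o(h, m) = 1/(-809) = -1/809)
o(n(-17), -604) + 12349 = -1/809 + 12349 = 9990340/809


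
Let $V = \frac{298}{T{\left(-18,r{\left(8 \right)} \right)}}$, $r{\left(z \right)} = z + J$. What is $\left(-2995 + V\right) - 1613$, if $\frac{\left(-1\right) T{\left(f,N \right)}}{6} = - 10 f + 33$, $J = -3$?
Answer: $- \frac{2944661}{639} \approx -4608.2$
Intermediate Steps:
$r{\left(z \right)} = -3 + z$ ($r{\left(z \right)} = z - 3 = -3 + z$)
$T{\left(f,N \right)} = -198 + 60 f$ ($T{\left(f,N \right)} = - 6 \left(- 10 f + 33\right) = - 6 \left(33 - 10 f\right) = -198 + 60 f$)
$V = - \frac{149}{639}$ ($V = \frac{298}{-198 + 60 \left(-18\right)} = \frac{298}{-198 - 1080} = \frac{298}{-1278} = 298 \left(- \frac{1}{1278}\right) = - \frac{149}{639} \approx -0.23318$)
$\left(-2995 + V\right) - 1613 = \left(-2995 - \frac{149}{639}\right) - 1613 = - \frac{1913954}{639} - 1613 = - \frac{2944661}{639}$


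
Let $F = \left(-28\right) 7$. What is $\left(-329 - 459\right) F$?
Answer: $154448$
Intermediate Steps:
$F = -196$
$\left(-329 - 459\right) F = \left(-329 - 459\right) \left(-196\right) = \left(-788\right) \left(-196\right) = 154448$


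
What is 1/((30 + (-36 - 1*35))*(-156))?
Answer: 1/6396 ≈ 0.00015635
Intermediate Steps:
1/((30 + (-36 - 1*35))*(-156)) = 1/((30 + (-36 - 35))*(-156)) = 1/((30 - 71)*(-156)) = 1/(-41*(-156)) = 1/6396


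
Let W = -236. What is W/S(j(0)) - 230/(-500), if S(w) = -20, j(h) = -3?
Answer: 613/50 ≈ 12.260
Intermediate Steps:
W/S(j(0)) - 230/(-500) = -236/(-20) - 230/(-500) = -236*(-1/20) - 230*(-1/500) = 59/5 + 23/50 = 613/50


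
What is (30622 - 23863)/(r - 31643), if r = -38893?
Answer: -2253/23512 ≈ -0.095823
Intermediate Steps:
(30622 - 23863)/(r - 31643) = (30622 - 23863)/(-38893 - 31643) = 6759/(-70536) = 6759*(-1/70536) = -2253/23512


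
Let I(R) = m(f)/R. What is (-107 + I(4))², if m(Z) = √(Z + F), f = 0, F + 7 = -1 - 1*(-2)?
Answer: (428 - I*√6)²/16 ≈ 11449.0 - 131.05*I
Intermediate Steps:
F = -6 (F = -7 + (-1 - 1*(-2)) = -7 + (-1 + 2) = -7 + 1 = -6)
m(Z) = √(-6 + Z) (m(Z) = √(Z - 6) = √(-6 + Z))
I(R) = I*√6/R (I(R) = √(-6 + 0)/R = √(-6)/R = (I*√6)/R = I*√6/R)
(-107 + I(4))² = (-107 + I*√6/4)²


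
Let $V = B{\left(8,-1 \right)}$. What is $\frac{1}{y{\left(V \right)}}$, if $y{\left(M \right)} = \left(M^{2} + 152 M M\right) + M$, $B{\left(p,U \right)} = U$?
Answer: $\frac{1}{152} \approx 0.0065789$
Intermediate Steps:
$V = -1$
$y{\left(M \right)} = M + 153 M^{2}$ ($y{\left(M \right)} = \left(M^{2} + 152 M^{2}\right) + M = 153 M^{2} + M = M + 153 M^{2}$)
$\frac{1}{y{\left(V \right)}} = \frac{1}{\left(-1\right) \left(1 + 153 \left(-1\right)\right)} = \frac{1}{\left(-1\right) \left(1 - 153\right)} = \frac{1}{\left(-1\right) \left(-152\right)} = \frac{1}{152}$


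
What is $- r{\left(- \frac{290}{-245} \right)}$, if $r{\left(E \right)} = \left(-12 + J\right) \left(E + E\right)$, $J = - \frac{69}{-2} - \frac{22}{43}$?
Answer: $- \frac{109678}{2107} \approx -52.054$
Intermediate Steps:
$J = \frac{2923}{86}$ ($J = \left(-69\right) \left(- \frac{1}{2}\right) - \frac{22}{43} = \frac{69}{2} - \frac{22}{43} = \frac{2923}{86} \approx 33.988$)
$r{\left(E \right)} = \frac{1891 E}{43}$ ($r{\left(E \right)} = \left(-12 + \frac{2923}{86}\right) \left(E + E\right) = \frac{1891 \cdot 2 E}{86} = \frac{1891 E}{43}$)
$- r{\left(- \frac{290}{-245} \right)} = - \frac{1891 \left(- \frac{290}{-245}\right)}{43} = - \frac{1891 \left(\left(-290\right) \left(- \frac{1}{245}\right)\right)}{43} = - \frac{1891 \cdot 58}{43 \cdot 49} = \left(-1\right) \frac{109678}{2107} = - \frac{109678}{2107}$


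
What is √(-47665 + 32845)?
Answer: 2*I*√3705 ≈ 121.74*I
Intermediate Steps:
√(-47665 + 32845) = √(-14820) = 2*I*√3705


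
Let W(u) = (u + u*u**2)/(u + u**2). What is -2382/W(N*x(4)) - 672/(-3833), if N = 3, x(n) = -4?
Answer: 100529706/555785 ≈ 180.88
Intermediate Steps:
W(u) = (u + u**3)/(u + u**2)
-2382/W(N*x(4)) - 672/(-3833) = -2382*(1 + 3*(-4))/(1 + (3*(-4))**2) - 672/(-3833) = -2382*(1 - 12)/(1 + (-12)**2) - 672*(-1/3833) = -2382*(-11/(1 + 144)) + 672/3833 = -2382/((-1/11*145)) + 672/3833 = -2382/(-145/11) + 672/3833 = -2382*(-11/145) + 672/3833 = 26202/145 + 672/3833 = 100529706/555785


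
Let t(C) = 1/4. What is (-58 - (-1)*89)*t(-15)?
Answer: 31/4 ≈ 7.7500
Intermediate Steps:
t(C) = ¼
(-58 - (-1)*89)*t(-15) = (-58 - (-1)*89)*(¼) = (-58 - 1*(-89))*(¼) = (-58 + 89)*(¼) = 31*(¼) = 31/4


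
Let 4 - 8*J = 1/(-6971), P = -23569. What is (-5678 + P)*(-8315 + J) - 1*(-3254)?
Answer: 13561519193717/55768 ≈ 2.4318e+8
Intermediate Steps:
J = 27885/55768 (J = ½ - ⅛/(-6971) = ½ - ⅛*(-1/6971) = ½ + 1/55768 = 27885/55768 ≈ 0.50002)
(-5678 + P)*(-8315 + J) - 1*(-3254) = (-5678 - 23569)*(-8315 + 27885/55768) - 1*(-3254) = -29247*(-463683035/55768) + 3254 = 13561337724645/55768 + 3254 = 13561519193717/55768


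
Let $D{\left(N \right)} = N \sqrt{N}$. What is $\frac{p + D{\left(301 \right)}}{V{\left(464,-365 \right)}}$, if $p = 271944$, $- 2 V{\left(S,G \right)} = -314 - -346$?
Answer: $- \frac{33993}{2} - \frac{301 \sqrt{301}}{16} \approx -17323.0$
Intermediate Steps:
$V{\left(S,G \right)} = -16$ ($V{\left(S,G \right)} = - \frac{-314 - -346}{2} = - \frac{-314 + 346}{2} = \left(- \frac{1}{2}\right) 32 = -16$)
$D{\left(N \right)} = N^{\frac{3}{2}}$
$\frac{p + D{\left(301 \right)}}{V{\left(464,-365 \right)}} = \frac{271944 + 301^{\frac{3}{2}}}{-16} = \left(271944 + 301 \sqrt{301}\right) \left(- \frac{1}{16}\right) = - \frac{33993}{2} - \frac{301 \sqrt{301}}{16}$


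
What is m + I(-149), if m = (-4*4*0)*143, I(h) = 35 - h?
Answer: 184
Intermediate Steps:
m = 0 (m = -16*0*143 = 0*143 = 0)
m + I(-149) = 0 + (35 - 1*(-149)) = 0 + (35 + 149) = 0 + 184 = 184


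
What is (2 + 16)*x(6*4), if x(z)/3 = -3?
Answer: -162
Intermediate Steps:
x(z) = -9 (x(z) = 3*(-3) = -9)
(2 + 16)*x(6*4) = (2 + 16)*(-9) = 18*(-9) = -162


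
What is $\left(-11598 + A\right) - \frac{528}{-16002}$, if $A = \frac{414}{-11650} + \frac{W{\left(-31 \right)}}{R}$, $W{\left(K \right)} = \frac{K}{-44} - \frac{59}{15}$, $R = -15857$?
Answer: $- \frac{41903913565337639}{3613028549900} \approx -11598.0$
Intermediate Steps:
$W{\left(K \right)} = - \frac{59}{15} - \frac{K}{44}$ ($W{\left(K \right)} = K \left(- \frac{1}{44}\right) - \frac{59}{15} = - \frac{K}{44} - \frac{59}{15} = - \frac{59}{15} - \frac{K}{44}$)
$A = - \frac{430794053}{12192447300}$ ($A = \frac{414}{-11650} + \frac{- \frac{59}{15} - - \frac{31}{44}}{-15857} = 414 \left(- \frac{1}{11650}\right) + \left(- \frac{59}{15} + \frac{31}{44}\right) \left(- \frac{1}{15857}\right) = - \frac{207}{5825} - - \frac{2131}{10465620} = - \frac{207}{5825} + \frac{2131}{10465620} = - \frac{430794053}{12192447300} \approx -0.035333$)
$\left(-11598 + A\right) - \frac{528}{-16002} = \left(-11598 - \frac{430794053}{12192447300}\right) - \frac{528}{-16002} = - \frac{141408434579453}{12192447300} - - \frac{88}{2667} = - \frac{141408434579453}{12192447300} + \frac{88}{2667} = - \frac{41903913565337639}{3613028549900}$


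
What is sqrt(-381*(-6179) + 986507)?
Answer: sqrt(3340706) ≈ 1827.8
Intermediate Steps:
sqrt(-381*(-6179) + 986507) = sqrt(2354199 + 986507) = sqrt(3340706)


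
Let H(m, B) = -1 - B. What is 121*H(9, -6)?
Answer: 605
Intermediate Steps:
121*H(9, -6) = 121*(-1 - 1*(-6)) = 121*(-1 + 6) = 121*5 = 605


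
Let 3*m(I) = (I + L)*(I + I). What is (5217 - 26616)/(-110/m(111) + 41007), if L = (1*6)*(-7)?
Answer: -54631647/104690816 ≈ -0.52184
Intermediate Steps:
L = -42 (L = 6*(-7) = -42)
m(I) = 2*I*(-42 + I)/3 (m(I) = ((I - 42)*(I + I))/3 = ((-42 + I)*(2*I))/3 = (2*I*(-42 + I))/3 = 2*I*(-42 + I)/3)
(5217 - 26616)/(-110/m(111) + 41007) = (5217 - 26616)/(-110*1/(74*(-42 + 111)) + 41007) = -21399/(-110/((⅔)*111*69) + 41007) = -21399/(-110/5106 + 41007) = -21399/(-110*1/5106 + 41007) = -21399/(-55/2553 + 41007) = -21399/104690816/2553 = -21399*2553/104690816 = -54631647/104690816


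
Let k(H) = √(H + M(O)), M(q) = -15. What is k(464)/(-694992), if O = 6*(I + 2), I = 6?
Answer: -√449/694992 ≈ -3.0489e-5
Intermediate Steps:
O = 48 (O = 6*(6 + 2) = 6*8 = 48)
k(H) = √(-15 + H) (k(H) = √(H - 15) = √(-15 + H))
k(464)/(-694992) = √(-15 + 464)/(-694992) = √449*(-1/694992) = -√449/694992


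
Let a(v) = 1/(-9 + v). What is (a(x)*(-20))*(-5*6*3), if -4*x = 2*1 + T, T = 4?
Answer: -1200/7 ≈ -171.43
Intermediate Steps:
x = -3/2 (x = -(2*1 + 4)/4 = -(2 + 4)/4 = -¼*6 = -3/2 ≈ -1.5000)
(a(x)*(-20))*(-5*6*3) = (-20/(-9 - 3/2))*(-5*6*3) = (-20/(-21/2))*(-30*3) = -2/21*(-20)*(-90) = (40/21)*(-90) = -1200/7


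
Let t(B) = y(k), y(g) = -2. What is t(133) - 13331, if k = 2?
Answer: -13333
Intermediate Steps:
t(B) = -2
t(133) - 13331 = -2 - 13331 = -13333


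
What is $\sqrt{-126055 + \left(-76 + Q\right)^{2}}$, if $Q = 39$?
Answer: $3 i \sqrt{13854} \approx 353.11 i$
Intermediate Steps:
$\sqrt{-126055 + \left(-76 + Q\right)^{2}} = \sqrt{-126055 + \left(-76 + 39\right)^{2}} = \sqrt{-126055 + \left(-37\right)^{2}} = \sqrt{-126055 + 1369} = \sqrt{-124686} = 3 i \sqrt{13854}$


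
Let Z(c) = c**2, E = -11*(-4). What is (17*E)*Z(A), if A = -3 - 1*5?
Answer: 47872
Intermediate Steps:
A = -8 (A = -3 - 5 = -8)
E = 44
(17*E)*Z(A) = (17*44)*(-8)**2 = 748*64 = 47872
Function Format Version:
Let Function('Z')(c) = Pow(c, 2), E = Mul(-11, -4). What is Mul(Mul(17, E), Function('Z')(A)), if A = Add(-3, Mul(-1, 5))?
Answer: 47872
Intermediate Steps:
A = -8 (A = Add(-3, -5) = -8)
E = 44
Mul(Mul(17, E), Function('Z')(A)) = Mul(Mul(17, 44), Pow(-8, 2)) = Mul(748, 64) = 47872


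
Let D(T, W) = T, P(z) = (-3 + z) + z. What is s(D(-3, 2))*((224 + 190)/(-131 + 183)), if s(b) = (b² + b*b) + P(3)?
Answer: 4347/26 ≈ 167.19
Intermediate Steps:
P(z) = -3 + 2*z
s(b) = 3 + 2*b² (s(b) = (b² + b*b) + (-3 + 2*3) = (b² + b²) + (-3 + 6) = 2*b² + 3 = 3 + 2*b²)
s(D(-3, 2))*((224 + 190)/(-131 + 183)) = (3 + 2*(-3)²)*((224 + 190)/(-131 + 183)) = (3 + 2*9)*(414/52) = (3 + 18)*(414*(1/52)) = 21*(207/26) = 4347/26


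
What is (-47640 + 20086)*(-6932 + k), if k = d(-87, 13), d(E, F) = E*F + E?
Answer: 224565100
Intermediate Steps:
d(E, F) = E + E*F
k = -1218 (k = -87*(1 + 13) = -87*14 = -1218)
(-47640 + 20086)*(-6932 + k) = (-47640 + 20086)*(-6932 - 1218) = -27554*(-8150) = 224565100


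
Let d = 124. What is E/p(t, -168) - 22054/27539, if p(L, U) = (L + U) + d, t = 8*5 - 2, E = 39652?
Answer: -546054376/82617 ≈ -6609.5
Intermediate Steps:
t = 38 (t = 40 - 2 = 38)
p(L, U) = 124 + L + U (p(L, U) = (L + U) + 124 = 124 + L + U)
E/p(t, -168) - 22054/27539 = 39652/(124 + 38 - 168) - 22054/27539 = 39652/(-6) - 22054*1/27539 = 39652*(-1/6) - 22054/27539 = -19826/3 - 22054/27539 = -546054376/82617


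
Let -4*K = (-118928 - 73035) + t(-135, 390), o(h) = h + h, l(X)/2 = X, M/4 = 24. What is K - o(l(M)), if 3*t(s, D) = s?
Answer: 47618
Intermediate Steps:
M = 96 (M = 4*24 = 96)
l(X) = 2*X
t(s, D) = s/3
o(h) = 2*h
K = 48002 (K = -((-118928 - 73035) + (⅓)*(-135))/4 = -(-191963 - 45)/4 = -¼*(-192008) = 48002)
K - o(l(M)) = 48002 - 2*2*96 = 48002 - 2*192 = 48002 - 1*384 = 48002 - 384 = 47618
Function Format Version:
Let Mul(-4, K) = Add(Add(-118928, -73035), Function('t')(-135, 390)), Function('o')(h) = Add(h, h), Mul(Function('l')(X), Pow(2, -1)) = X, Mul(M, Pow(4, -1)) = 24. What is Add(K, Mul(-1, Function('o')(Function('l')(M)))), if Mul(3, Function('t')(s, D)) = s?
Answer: 47618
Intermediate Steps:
M = 96 (M = Mul(4, 24) = 96)
Function('l')(X) = Mul(2, X)
Function('t')(s, D) = Mul(Rational(1, 3), s)
Function('o')(h) = Mul(2, h)
K = 48002 (K = Mul(Rational(-1, 4), Add(Add(-118928, -73035), Mul(Rational(1, 3), -135))) = Mul(Rational(-1, 4), Add(-191963, -45)) = Mul(Rational(-1, 4), -192008) = 48002)
Add(K, Mul(-1, Function('o')(Function('l')(M)))) = Add(48002, Mul(-1, Mul(2, Mul(2, 96)))) = Add(48002, Mul(-1, Mul(2, 192))) = Add(48002, Mul(-1, 384)) = Add(48002, -384) = 47618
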